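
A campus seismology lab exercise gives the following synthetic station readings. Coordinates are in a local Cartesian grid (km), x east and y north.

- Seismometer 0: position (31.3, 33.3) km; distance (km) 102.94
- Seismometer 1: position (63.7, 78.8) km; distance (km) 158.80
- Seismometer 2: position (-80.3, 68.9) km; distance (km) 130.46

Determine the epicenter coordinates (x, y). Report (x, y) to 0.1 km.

Circle about each station: (x − 31.3)² + (y − 33.3)² = 102.94²; (x − 63.7)² + (y − 78.8)² = 158.80²; (x + 80.3)² + (y − 68.9)² = 130.46².
Subtracting pairs of circle equations eliminates x²+y² and gives linear equations (the radical axes):
64.8 x + 91.0 y = -6442.25
-223.2 x + 71.2 y = 2683.55
Solving the 2×2 system: x ≈ -28.2, y ≈ -50.7 km.

(-28.2, -50.7)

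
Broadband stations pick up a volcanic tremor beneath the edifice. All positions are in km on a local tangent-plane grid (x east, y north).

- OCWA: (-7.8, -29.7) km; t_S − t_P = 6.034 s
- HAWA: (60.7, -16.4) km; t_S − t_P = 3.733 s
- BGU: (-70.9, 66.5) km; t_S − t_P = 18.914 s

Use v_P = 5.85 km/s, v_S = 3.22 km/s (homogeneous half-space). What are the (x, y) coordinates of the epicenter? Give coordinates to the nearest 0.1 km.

(34.1, -19.1)

Distance from S−P lag: d = Δt · v_P v_S / (v_P − v_S) = Δt · (5.85·3.22)/(5.85−3.22) ≈ 7.1624·Δt.
So d_OCWA = 43.22, d_HAWA = 26.74, d_BGU = 135.47 km.
Circle about each station: (x + 7.8)² + (y + 29.7)² = 43.22²; (x − 60.7)² + (y + 16.4)² = 26.74²; (x + 70.9)² + (y − 66.5)² = 135.47².
Subtracting pairs of circle equations eliminates x²+y² and gives linear equations (the radical axes):
137.0 x + 26.6 y = 4163.46
-126.2 x + 192.4 y = -7978.02
Solving the 2×2 system: x ≈ 34.1, y ≈ -19.1 km.
Check against OCWA (with the unrounded x, y): √((x + 7.8)²+(y + 29.7)²) = 43.22 ≈ 43.22 km. ✓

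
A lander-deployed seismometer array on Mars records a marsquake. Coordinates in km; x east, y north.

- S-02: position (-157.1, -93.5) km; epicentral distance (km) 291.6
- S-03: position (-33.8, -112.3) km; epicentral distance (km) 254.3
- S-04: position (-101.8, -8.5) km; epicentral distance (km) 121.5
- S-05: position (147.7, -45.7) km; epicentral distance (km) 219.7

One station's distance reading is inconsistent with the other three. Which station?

Solve using three stations at a time. Using S-02, S-03, S-05 (subtract circle equations pairwise → linear system) gives (x, y) ≈ (23.5, 135.4).
Distances from that point to each station vs reported:
  S-02: calculated 291.5 vs reported 291.6 → residual 0.1 km
  S-03: calculated 254.2 vs reported 254.3 → residual 0.1 km
  S-04: calculated 190.8 vs reported 121.5 → residual 69.3 km
  S-05: calculated 219.6 vs reported 219.7 → residual 0.1 km
S-02, S-03, S-05 are mutually consistent (residuals ≈ 0); S-04 is off by 69.3 km.

S-04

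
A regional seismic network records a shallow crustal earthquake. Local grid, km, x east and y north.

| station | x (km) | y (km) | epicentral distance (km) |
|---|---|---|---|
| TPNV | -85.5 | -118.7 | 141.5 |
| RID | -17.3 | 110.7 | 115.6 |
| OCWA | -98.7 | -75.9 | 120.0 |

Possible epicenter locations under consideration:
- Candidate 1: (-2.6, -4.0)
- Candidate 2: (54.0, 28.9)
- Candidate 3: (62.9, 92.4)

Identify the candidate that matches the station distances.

Candidate 1

For each candidate, compare |candidate − station| to the reported distance:
Candidate 1: residuals TPNV 0.0, RID 0.0, OCWA 0.0 → max 0.0 km
Candidate 2: residuals TPNV 61.6, RID 7.1, OCWA 65.2 → max 65.2 km
Candidate 3: residuals TPNV 116.5, RID 33.3, OCWA 113.3 → max 116.5 km
Only Candidate 1 has all residuals ≈ 0.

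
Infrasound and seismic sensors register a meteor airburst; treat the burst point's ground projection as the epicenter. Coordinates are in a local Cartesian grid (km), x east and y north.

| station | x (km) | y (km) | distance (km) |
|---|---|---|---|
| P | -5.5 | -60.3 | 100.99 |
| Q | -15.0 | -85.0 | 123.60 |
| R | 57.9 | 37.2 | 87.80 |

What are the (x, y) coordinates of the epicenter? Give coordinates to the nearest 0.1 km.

x ≈ -29.9 km, y ≈ 37.7 km

Circle about each station: (x + 5.5)² + (y + 60.3)² = 100.99²; (x + 15.0)² + (y + 85.0)² = 123.60²; (x − 57.9)² + (y − 37.2)² = 87.80².
Subtracting pairs of circle equations eliminates x²+y² and gives linear equations (the radical axes):
-19.0 x − 49.4 y = -1294.32
126.8 x + 195.0 y = 3560.05
Solving the 2×2 system: x ≈ -29.9, y ≈ 37.7 km.
Check against P (with the unrounded x, y): √((x + 5.5)²+(y + 60.3)²) = 101.00 ≈ 100.99 km. ✓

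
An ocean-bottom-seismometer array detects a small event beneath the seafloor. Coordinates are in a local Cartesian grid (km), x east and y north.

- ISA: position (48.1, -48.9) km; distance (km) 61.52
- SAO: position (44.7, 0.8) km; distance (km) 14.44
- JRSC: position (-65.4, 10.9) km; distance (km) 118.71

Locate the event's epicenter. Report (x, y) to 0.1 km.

Circle about each station: (x − 48.1)² + (y + 48.9)² = 61.52²; (x − 44.7)² + (y − 0.8)² = 14.44²; (x + 65.4)² + (y − 10.9)² = 118.71².
Subtracting pairs of circle equations eliminates x²+y² and gives linear equations (the radical axes):
-6.8 x + 99.4 y = 870.11
-227.0 x + 119.6 y = -10616.20
Solving the 2×2 system: x ≈ 53.3, y ≈ 12.4 km.

(53.3, 12.4)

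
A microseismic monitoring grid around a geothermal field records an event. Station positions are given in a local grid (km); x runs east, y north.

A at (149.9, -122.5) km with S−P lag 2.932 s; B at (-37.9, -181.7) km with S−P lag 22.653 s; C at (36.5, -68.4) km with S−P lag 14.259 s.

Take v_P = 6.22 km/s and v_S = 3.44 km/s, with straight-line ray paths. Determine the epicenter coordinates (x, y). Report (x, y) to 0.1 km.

Distance from S−P lag: d = Δt · v_P v_S / (v_P − v_S) = Δt · (6.22·3.44)/(6.22−3.44) ≈ 7.6967·Δt.
So d_A = 22.57, d_B = 174.35, d_C = 109.75 km.
Circle about each station: (x − 149.9)² + (y + 122.5)² = 22.57²; (x + 37.9)² + (y + 181.7)² = 174.35²; (x − 36.5)² + (y + 68.4)² = 109.75².
Subtracting the A equation from the B and C equations removes the quadratic terms:
-375.6 x − 118.4 y = -32913.48
-226.8 x + 108.2 y = -43001.11
Solving the 2×2 system: x ≈ 128.2, y ≈ -128.7 km.
Check against A (with the unrounded x, y): √((x − 149.9)²+(y + 122.5)²) = 22.57 ≈ 22.57 km. ✓

x ≈ 128.2 km, y ≈ -128.7 km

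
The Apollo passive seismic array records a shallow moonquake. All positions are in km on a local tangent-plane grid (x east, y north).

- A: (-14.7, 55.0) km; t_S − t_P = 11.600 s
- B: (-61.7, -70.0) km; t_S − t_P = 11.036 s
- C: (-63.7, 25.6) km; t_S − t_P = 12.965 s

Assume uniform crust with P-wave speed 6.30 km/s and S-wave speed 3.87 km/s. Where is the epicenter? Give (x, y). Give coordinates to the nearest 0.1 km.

Distance from S−P lag: d = Δt · v_P v_S / (v_P − v_S) = Δt · (6.30·3.87)/(6.30−3.87) ≈ 10.0333·Δt.
So d_A = 116.39, d_B = 110.73, d_C = 130.08 km.
Circle about each station: (x + 14.7)² + (y − 55.0)² = 116.39²; (x + 61.7)² + (y + 70.0)² = 110.73²; (x + 63.7)² + (y − 25.6)² = 130.08².
Subtracting pairs of circle equations eliminates x²+y² and gives linear equations (the radical axes):
-94.0 x − 250.0 y = 6751.30
-98.0 x − 58.8 y = -1902.21
Solving the 2×2 system: x ≈ 46.0, y ≈ -44.3 km.
Check against A (with the unrounded x, y): √((x + 14.7)²+(y − 55.0)²) = 116.37 ≈ 116.39 km. ✓

x ≈ 46.0 km, y ≈ -44.3 km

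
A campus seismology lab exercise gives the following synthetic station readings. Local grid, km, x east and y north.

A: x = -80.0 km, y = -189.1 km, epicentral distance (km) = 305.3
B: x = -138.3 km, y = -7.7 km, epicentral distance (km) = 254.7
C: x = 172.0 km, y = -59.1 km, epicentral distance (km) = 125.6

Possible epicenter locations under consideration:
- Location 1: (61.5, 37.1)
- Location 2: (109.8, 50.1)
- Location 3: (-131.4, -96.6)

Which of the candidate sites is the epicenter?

For each candidate, compare |candidate − station| to the reported distance:
Location 1: residuals A 38.5, B 49.9, C 20.9 → max 49.9 km
Location 2: residuals A 0.1, B 0.0, C 0.1 → max 0.1 km
Location 3: residuals A 199.5, B 165.5, C 180.1 → max 199.5 km
Only Location 2 has all residuals ≈ 0.

Location 2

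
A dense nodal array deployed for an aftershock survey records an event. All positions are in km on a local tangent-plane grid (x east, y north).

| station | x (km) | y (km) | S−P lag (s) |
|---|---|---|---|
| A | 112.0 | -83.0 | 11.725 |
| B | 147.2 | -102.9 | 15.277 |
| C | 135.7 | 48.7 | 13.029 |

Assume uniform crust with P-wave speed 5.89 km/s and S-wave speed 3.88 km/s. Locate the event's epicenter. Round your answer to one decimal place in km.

Distance from S−P lag: d = Δt · v_P v_S / (v_P − v_S) = Δt · (5.89·3.88)/(5.89−3.88) ≈ 11.3698·Δt.
So d_A = 133.31, d_B = 173.70, d_C = 148.14 km.
Circle about each station: (x − 112.0)² + (y + 83.0)² = 133.31²; (x − 147.2)² + (y + 102.9)² = 173.70²; (x − 135.7)² + (y − 48.7)² = 148.14².
Subtracting pairs of circle equations eliminates x²+y² and gives linear equations (the radical axes):
70.4 x − 39.8 y = 423.12
47.4 x + 263.4 y = -2820.72
Solving the 2×2 system: x ≈ 0.0, y ≈ -10.7 km.

(0.0, -10.7)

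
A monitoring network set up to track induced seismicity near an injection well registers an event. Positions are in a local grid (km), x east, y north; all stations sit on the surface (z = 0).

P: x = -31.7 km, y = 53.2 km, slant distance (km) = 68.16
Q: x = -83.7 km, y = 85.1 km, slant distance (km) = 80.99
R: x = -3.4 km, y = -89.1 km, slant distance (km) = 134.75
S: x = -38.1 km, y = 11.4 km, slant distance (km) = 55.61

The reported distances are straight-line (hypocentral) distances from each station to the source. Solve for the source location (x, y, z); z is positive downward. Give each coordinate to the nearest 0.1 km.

Each station gives a sphere (x−x_i)² + (y−y_i)² + z² = d_i² (stations at z=0).
Subtracting the P sphere from Q and R: z² cancels, leaving linear equations in x and y:
-104.0 x + 63.8 y = 8498.98
56.6 x − 284.6 y = -9396.54
Solving: x ≈ -70.008, y ≈ 19.094 km (keep extra digits for the depth step; rounded: -70.0, 19.1).
Then from the P sphere: z² = 68.16² − (x + 31.7)² − (y − 53.2)² with x = -70.008, y = 19.094, so z ≈ 44.889 ≈ 44.9 km.
Check against S (with the unrounded solution): distance 55.61 ≈ 55.61 km. ✓

x ≈ -70.0 km, y ≈ 19.1 km, depth ≈ 44.9 km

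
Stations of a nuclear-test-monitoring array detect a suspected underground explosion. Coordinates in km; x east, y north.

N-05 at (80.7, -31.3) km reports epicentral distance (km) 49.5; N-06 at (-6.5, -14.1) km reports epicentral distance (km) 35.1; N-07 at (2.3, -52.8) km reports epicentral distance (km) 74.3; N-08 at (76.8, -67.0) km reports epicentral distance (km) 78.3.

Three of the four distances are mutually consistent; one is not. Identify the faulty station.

Solve using three stations at a time. Using N-05, N-07, N-08 (subtract circle equations pairwise → linear system) gives (x, y) ≈ (48.0, 5.8).
Distances from that point to each station vs reported:
  N-05: calculated 49.4 vs reported 49.5 → residual 0.1 km
  N-06: calculated 58.0 vs reported 35.1 → residual 22.9 km
  N-07: calculated 74.3 vs reported 74.3 → residual 0.0 km
  N-08: calculated 78.3 vs reported 78.3 → residual 0.0 km
N-05, N-07, N-08 are mutually consistent (residuals ≈ 0); N-06 is off by 22.9 km.

N-06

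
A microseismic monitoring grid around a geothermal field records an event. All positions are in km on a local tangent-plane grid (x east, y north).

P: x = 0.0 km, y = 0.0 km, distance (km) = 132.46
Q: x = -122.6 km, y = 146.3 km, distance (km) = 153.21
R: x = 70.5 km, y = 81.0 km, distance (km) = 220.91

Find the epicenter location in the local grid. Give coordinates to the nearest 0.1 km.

Circle about each station: x² + y² = 132.46²; (x + 122.6)² + (y − 146.3)² = 153.21²; (x − 70.5)² + (y − 81.0)² = 220.91².
Subtracting the P equation from the Q and R equations removes the quadratic terms:
-245.2 x + 292.6 y = 30506.80
141.0 x + 162.0 y = -19724.33
Solving the 2×2 system: x ≈ -132.3, y ≈ -6.6 km.
Check against P (with the unrounded x, y): √(x²+y²) = 132.46 ≈ 132.46 km. ✓

-132.3 km east, -6.6 km north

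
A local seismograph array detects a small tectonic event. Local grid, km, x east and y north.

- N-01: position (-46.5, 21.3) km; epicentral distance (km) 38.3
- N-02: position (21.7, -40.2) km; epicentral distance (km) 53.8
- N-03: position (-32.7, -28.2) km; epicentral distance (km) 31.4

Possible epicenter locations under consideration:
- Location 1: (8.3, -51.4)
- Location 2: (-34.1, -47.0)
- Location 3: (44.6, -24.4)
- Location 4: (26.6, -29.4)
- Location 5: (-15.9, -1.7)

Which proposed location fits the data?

For each candidate, compare |candidate − station| to the reported distance:
Location 1: residuals N-01 52.7, N-02 36.3, N-03 15.7 → max 52.7 km
Location 2: residuals N-01 31.1, N-02 2.4, N-03 12.5 → max 31.1 km
Location 3: residuals N-01 63.6, N-02 26.0, N-03 46.0 → max 63.6 km
Location 4: residuals N-01 50.7, N-02 41.9, N-03 27.9 → max 50.7 km
Location 5: residuals N-01 0.0, N-02 0.0, N-03 0.0 → max 0.0 km
Only Location 5 has all residuals ≈ 0.

Location 5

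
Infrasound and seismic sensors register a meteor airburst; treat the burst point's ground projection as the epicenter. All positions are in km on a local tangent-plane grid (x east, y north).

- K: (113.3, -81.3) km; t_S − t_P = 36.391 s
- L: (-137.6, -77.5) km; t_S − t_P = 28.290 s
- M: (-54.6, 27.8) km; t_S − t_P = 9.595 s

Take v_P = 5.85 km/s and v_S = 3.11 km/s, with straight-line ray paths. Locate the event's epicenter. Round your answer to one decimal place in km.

x ≈ -55.6 km, y ≈ 91.5 km

Distance from S−P lag: d = Δt · v_P v_S / (v_P − v_S) = Δt · (5.85·3.11)/(5.85−3.11) ≈ 6.6400·Δt.
So d_K = 241.63, d_L = 187.84, d_M = 63.71 km.
Circle about each station: (x − 113.3)² + (y + 81.3)² = 241.63²; (x + 137.6)² + (y + 77.5)² = 187.84²; (x + 54.6)² + (y − 27.8)² = 63.71².
Subtracting the K equation from the L and M equations removes the quadratic terms:
-501.8 x + 7.6 y = 28594.62
-335.8 x + 218.2 y = 38633.51
Solving the 2×2 system: x ≈ -55.6, y ≈ 91.5 km.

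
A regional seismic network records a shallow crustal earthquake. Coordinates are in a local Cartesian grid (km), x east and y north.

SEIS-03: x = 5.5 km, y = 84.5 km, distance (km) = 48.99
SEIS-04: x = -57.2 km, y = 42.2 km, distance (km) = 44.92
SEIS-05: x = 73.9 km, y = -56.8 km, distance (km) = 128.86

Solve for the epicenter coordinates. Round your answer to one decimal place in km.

x ≈ -12.4 km, y ≈ 38.9 km

Circle about each station: (x − 5.5)² + (y − 84.5)² = 48.99²; (x + 57.2)² + (y − 42.2)² = 44.92²; (x − 73.9)² + (y + 56.8)² = 128.86².
Subtracting the SEIS-03 equation from the SEIS-04 and SEIS-05 equations removes the quadratic terms:
-125.4 x − 84.6 y = -1735.61
136.8 x − 282.6 y = -12687.93
Solving the 2×2 system: x ≈ -12.4, y ≈ 38.9 km.
Check against SEIS-03 (with the unrounded x, y): √((x − 5.5)²+(y − 84.5)²) = 48.99 ≈ 48.99 km. ✓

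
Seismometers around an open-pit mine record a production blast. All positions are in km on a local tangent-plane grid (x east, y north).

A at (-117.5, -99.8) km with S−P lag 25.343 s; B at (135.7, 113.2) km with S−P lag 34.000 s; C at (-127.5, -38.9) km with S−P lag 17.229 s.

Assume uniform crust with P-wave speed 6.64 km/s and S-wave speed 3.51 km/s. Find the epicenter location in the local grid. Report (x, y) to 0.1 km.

Distance from S−P lag: d = Δt · v_P v_S / (v_P − v_S) = Δt · (6.64·3.51)/(6.64−3.51) ≈ 7.4461·Δt.
So d_A = 188.71, d_B = 253.17, d_C = 128.29 km.
Circle about each station: (x + 117.5)² + (y + 99.8)² = 188.71²; (x − 135.7)² + (y − 113.2)² = 253.17²; (x + 127.5)² + (y + 38.9)² = 128.29².
Subtracting the A equation from the B and C equations removes the quadratic terms:
506.4 x + 426.0 y = -21021.14
-20.0 x + 121.8 y = 13156.31
Solving the 2×2 system: x ≈ -116.3, y ≈ 88.9 km.
Check against A (with the unrounded x, y): √((x + 117.5)²+(y + 99.8)²) = 188.72 ≈ 188.71 km. ✓

(-116.3, 88.9)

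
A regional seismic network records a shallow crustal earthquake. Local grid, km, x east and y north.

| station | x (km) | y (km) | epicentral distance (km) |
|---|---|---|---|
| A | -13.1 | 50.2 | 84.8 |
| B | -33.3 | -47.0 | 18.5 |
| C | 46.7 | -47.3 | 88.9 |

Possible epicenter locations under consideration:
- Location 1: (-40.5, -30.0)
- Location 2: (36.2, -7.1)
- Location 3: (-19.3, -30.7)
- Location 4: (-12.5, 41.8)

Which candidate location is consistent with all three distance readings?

Location 1

For each candidate, compare |candidate − station| to the reported distance:
Location 1: residuals A 0.0, B 0.0, C 0.0 → max 0.0 km
Location 2: residuals A 9.2, B 61.6, C 47.4 → max 61.6 km
Location 3: residuals A 3.7, B 3.0, C 20.8 → max 20.8 km
Location 4: residuals A 76.4, B 72.7, C 18.1 → max 76.4 km
Only Location 1 has all residuals ≈ 0.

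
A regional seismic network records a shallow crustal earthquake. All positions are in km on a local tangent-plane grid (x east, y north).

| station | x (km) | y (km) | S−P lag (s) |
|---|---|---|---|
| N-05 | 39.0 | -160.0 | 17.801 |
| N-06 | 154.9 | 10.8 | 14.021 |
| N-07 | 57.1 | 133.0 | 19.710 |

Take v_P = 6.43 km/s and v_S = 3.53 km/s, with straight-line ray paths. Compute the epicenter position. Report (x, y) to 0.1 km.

49.9 km east, -21.1 km north

Distance from S−P lag: d = Δt · v_P v_S / (v_P − v_S) = Δt · (6.43·3.53)/(6.43−3.53) ≈ 7.8269·Δt.
So d_N-05 = 139.33, d_N-06 = 109.74, d_N-07 = 154.27 km.
Circle about each station: (x − 39.0)² + (y + 160.0)² = 139.33²; (x − 154.9)² + (y − 10.8)² = 109.74²; (x − 57.1)² + (y − 133.0)² = 154.27².
Subtracting the N-05 equation from the N-06 and N-07 equations removes the quadratic terms:
231.8 x + 341.6 y = 4359.63
36.2 x + 586.0 y = -10557.97
Solving the 2×2 system: x ≈ 49.9, y ≈ -21.1 km.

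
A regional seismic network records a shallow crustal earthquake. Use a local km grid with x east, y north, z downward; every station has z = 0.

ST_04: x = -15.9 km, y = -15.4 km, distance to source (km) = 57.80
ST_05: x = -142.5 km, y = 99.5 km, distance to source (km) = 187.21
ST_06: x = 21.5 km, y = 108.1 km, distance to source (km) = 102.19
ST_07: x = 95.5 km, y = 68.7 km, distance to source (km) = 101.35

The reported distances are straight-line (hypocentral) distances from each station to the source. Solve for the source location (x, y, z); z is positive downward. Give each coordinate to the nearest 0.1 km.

Each station gives a sphere (x−x_i)² + (y−y_i)² + z² = d_i² (stations at z=0).
Subtracting the ST_04 sphere from ST_05 and ST_06: z² cancels, leaving linear equations in x and y:
-253.2 x + 229.8 y = -1990.21
74.8 x + 247.0 y = 4555.93
Solving: x ≈ 19.297, y ≈ 12.601 km (keep extra digits for the depth step; rounded: 19.3, 12.6).
Then from the ST_04 sphere: z² = 57.80² − (x + 15.9)² − (y + 15.4)² with x = 19.297, y = 12.601, so z ≈ 36.304 ≈ 36.3 km.

x ≈ 19.3 km, y ≈ 12.6 km, depth ≈ 36.3 km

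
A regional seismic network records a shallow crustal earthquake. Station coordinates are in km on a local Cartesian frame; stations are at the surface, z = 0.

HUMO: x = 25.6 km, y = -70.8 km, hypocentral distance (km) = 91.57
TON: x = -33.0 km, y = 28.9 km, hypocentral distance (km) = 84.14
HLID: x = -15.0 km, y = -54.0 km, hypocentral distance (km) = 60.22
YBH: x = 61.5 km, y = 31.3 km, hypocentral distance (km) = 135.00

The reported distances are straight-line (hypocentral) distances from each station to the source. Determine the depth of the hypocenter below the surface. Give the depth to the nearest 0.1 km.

Each station gives a sphere (x−x_i)² + (y−y_i)² + z² = d_i² (stations at z=0).
Subtracting the HUMO sphere from TON and HLID: z² cancels, leaving linear equations in x and y:
-117.2 x + 199.4 y = -2438.26
-81.2 x + 33.6 y = 2231.62
Solving: x ≈ -43.001, y ≈ -37.503 km (keep extra digits for the depth step; rounded: -43.0, -37.5).
Then from the HUMO sphere: z² = 91.57² − (x − 25.6)² − (y + 70.8)² with x = -43.001, y = -37.503, so z ≈ 50.698 ≈ 50.7 km.
Check against YBH (with the unrounded solution): distance 135.00 ≈ 135.00 km. ✓

depth ≈ 50.7 km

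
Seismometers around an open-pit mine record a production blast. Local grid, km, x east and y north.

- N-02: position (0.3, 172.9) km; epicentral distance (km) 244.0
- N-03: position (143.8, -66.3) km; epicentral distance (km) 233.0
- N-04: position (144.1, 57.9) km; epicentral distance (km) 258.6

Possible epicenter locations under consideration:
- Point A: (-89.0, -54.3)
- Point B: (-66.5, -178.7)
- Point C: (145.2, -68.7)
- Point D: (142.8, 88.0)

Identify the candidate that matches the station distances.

Point A

For each candidate, compare |candidate − station| to the reported distance:
Point A: residuals N-02 0.1, N-03 0.1, N-04 0.1 → max 0.1 km
Point B: residuals N-02 113.9, N-03 5.5, N-04 58.2 → max 113.9 km
Point C: residuals N-02 37.7, N-03 230.2, N-04 132.0 → max 230.2 km
Point D: residuals N-02 78.1, N-03 78.7, N-04 228.5 → max 228.5 km
Only Point A has all residuals ≈ 0.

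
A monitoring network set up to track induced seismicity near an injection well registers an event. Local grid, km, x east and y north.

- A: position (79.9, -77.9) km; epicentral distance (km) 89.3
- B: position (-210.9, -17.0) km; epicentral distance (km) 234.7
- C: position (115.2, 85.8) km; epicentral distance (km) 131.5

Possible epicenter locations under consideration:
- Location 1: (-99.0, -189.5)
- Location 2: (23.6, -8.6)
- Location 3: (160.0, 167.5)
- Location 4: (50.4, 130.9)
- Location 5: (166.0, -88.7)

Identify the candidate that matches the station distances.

Location 2

For each candidate, compare |candidate − station| to the reported distance:
Location 1: residuals A 121.6, B 29.1, C 217.3 → max 217.3 km
Location 2: residuals A 0.0, B 0.0, C 0.0 → max 0.0 km
Location 3: residuals A 168.8, B 179.6, C 38.3 → max 179.6 km
Location 4: residuals A 121.6, B 65.6, C 52.6 → max 121.6 km
Location 5: residuals A 2.5, B 149.0, C 50.2 → max 149.0 km
Only Location 2 has all residuals ≈ 0.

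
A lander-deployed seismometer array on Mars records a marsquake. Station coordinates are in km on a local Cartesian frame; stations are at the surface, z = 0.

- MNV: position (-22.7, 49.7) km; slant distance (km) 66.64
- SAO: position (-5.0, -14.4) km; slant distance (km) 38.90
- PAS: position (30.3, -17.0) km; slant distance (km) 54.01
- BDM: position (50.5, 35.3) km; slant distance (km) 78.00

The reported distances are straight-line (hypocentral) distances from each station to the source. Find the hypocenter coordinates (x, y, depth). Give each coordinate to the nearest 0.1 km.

Each station gives a sphere (x−x_i)² + (y−y_i)² + z² = d_i² (stations at z=0).
Subtracting the MNV sphere from SAO and PAS: z² cancels, leaving linear equations in x and y:
35.4 x − 128.2 y = 174.66
106.0 x − 133.4 y = -254.48
Solving: x ≈ -6.307, y ≈ -3.104 km (keep extra digits for the depth step; rounded: -6.3, -3.1).
Then from the MNV sphere: z² = 66.64² − (x + 22.7)² − (y − 49.7)² with x = -6.307, y = -3.104, so z ≈ 37.201 ≈ 37.2 km.

x ≈ -6.3 km, y ≈ -3.1 km, depth ≈ 37.2 km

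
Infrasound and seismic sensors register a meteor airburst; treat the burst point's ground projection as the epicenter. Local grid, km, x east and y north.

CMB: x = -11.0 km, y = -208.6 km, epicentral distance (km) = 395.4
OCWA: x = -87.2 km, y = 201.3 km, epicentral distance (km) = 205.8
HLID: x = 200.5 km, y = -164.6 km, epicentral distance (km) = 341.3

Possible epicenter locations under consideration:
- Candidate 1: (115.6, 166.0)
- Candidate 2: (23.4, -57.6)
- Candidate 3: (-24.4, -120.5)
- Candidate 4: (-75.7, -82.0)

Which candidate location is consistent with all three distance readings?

For each candidate, compare |candidate − station| to the reported distance:
Candidate 1: residuals CMB 0.0, OCWA 0.0, HLID 0.0 → max 0.0 km
Candidate 2: residuals CMB 240.5, OCWA 75.7, HLID 134.4 → max 240.5 km
Candidate 3: residuals CMB 306.3, OCWA 122.1, HLID 112.1 → max 306.3 km
Candidate 4: residuals CMB 253.2, OCWA 77.7, HLID 53.0 → max 253.2 km
Only Candidate 1 has all residuals ≈ 0.

Candidate 1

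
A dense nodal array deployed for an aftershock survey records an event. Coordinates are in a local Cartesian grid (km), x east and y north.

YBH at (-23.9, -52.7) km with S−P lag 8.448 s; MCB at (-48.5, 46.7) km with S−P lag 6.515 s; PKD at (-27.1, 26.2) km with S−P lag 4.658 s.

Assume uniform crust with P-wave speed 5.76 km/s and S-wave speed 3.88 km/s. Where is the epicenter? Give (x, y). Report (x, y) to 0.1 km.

x ≈ 27.8 km, y ≈ 33.4 km

Distance from S−P lag: d = Δt · v_P v_S / (v_P − v_S) = Δt · (5.76·3.88)/(5.76−3.88) ≈ 11.8877·Δt.
So d_YBH = 100.43, d_MCB = 77.45, d_PKD = 55.37 km.
Circle about each station: (x + 23.9)² + (y + 52.7)² = 100.43²; (x + 48.5)² + (y − 46.7)² = 77.45²; (x + 27.1)² + (y − 26.2)² = 55.37².
Subtracting the YBH equation from the MCB and PKD equations removes the quadratic terms:
-49.2 x + 198.8 y = 5272.32
-6.4 x + 157.8 y = 5092.70
Solving the 2×2 system: x ≈ 27.8, y ≈ 33.4 km.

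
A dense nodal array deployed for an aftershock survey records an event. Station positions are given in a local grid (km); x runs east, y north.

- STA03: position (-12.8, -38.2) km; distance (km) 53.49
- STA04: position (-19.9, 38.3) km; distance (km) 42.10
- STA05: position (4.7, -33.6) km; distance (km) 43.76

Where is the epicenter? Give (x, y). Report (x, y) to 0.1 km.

(11.0, 9.7)

Circle about each station: (x + 12.8)² + (y + 38.2)² = 53.49²; (x + 19.9)² + (y − 38.3)² = 42.10²; (x − 4.7)² + (y + 33.6)² = 43.76².
Subtracting pairs of circle equations eliminates x²+y² and gives linear equations (the radical axes):
-14.2 x + 153.0 y = 1328.59
35.0 x + 9.2 y = 474.21
Solving the 2×2 system: x ≈ 11.0, y ≈ 9.7 km.
Check against STA03 (with the unrounded x, y): √((x + 12.8)²+(y + 38.2)²) = 53.49 ≈ 53.49 km. ✓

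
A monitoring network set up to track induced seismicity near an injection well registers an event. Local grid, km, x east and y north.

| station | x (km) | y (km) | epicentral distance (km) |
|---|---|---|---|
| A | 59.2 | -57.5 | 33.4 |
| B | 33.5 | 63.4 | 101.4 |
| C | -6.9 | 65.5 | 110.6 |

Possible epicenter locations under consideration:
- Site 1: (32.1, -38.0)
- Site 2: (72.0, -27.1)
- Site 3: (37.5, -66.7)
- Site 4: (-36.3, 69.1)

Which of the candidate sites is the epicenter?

Site 1

For each candidate, compare |candidate − station| to the reported distance:
Site 1: residuals A 0.0, B 0.0, C 0.0 → max 0.0 km
Site 2: residuals A 0.4, B 3.1, C 11.1 → max 11.1 km
Site 3: residuals A 9.8, B 28.8, C 28.9 → max 28.9 km
Site 4: residuals A 125.2, B 31.4, C 81.0 → max 125.2 km
Only Site 1 has all residuals ≈ 0.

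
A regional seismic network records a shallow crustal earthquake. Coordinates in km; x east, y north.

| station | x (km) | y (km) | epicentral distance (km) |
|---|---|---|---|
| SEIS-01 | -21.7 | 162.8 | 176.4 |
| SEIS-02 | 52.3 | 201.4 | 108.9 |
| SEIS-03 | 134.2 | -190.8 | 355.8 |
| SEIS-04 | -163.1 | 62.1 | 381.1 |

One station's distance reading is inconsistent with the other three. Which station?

SEIS-04

Solve using three stations at a time. Using SEIS-01, SEIS-02, SEIS-03 (subtract circle equations pairwise → linear system) gives (x, y) ≈ (154.7, 164.4).
Distances from that point to each station vs reported:
  SEIS-01: calculated 176.4 vs reported 176.4 → residual 0.0 km
  SEIS-02: calculated 108.8 vs reported 108.9 → residual 0.1 km
  SEIS-03: calculated 355.8 vs reported 355.8 → residual 0.0 km
  SEIS-04: calculated 333.8 vs reported 381.1 → residual 47.3 km
SEIS-01, SEIS-02, SEIS-03 are mutually consistent (residuals ≈ 0); SEIS-04 is off by 47.3 km.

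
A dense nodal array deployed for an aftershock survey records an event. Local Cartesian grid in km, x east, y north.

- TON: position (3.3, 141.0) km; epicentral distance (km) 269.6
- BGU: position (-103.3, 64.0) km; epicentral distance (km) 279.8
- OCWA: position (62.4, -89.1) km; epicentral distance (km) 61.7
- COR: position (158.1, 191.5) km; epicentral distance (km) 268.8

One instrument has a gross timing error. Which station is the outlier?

COR

Solve using three stations at a time. Using TON, BGU, OCWA (subtract circle equations pairwise → linear system) gives (x, y) ≈ (123.0, -100.6).
Distances from that point to each station vs reported:
  TON: calculated 269.6 vs reported 269.6 → residual 0.0 km
  BGU: calculated 279.8 vs reported 279.8 → residual 0.0 km
  OCWA: calculated 61.6 vs reported 61.7 → residual 0.1 km
  COR: calculated 294.2 vs reported 268.8 → residual 25.4 km
TON, BGU, OCWA are mutually consistent (residuals ≈ 0); COR is off by 25.4 km.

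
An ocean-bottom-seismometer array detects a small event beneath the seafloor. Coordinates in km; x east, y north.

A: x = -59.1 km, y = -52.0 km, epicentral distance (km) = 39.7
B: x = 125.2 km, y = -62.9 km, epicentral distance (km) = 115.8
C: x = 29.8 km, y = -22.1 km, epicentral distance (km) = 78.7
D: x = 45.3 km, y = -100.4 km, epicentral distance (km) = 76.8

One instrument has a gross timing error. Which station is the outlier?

B

Solve using three stations at a time. Using A, C, D (subtract circle equations pairwise → linear system) gives (x, y) ≈ (-27.5, -76.0).
Distances from that point to each station vs reported:
  A: calculated 39.7 vs reported 39.7 → residual 0.0 km
  B: calculated 153.3 vs reported 115.8 → residual 37.5 km
  C: calculated 78.7 vs reported 78.7 → residual 0.0 km
  D: calculated 76.8 vs reported 76.8 → residual 0.0 km
A, C, D are mutually consistent (residuals ≈ 0); B is off by 37.5 km.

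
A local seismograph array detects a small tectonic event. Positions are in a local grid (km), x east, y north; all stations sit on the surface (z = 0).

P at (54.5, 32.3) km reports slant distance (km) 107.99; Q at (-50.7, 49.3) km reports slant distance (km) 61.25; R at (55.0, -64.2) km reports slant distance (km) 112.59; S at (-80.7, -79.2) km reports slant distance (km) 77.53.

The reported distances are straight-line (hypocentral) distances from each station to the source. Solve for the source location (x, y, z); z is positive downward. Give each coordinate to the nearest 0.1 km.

Each station gives a sphere (x−x_i)² + (y−y_i)² + z² = d_i² (stations at z=0).
Subtracting the P sphere from Q and R: z² cancels, leaving linear equations in x and y:
-210.4 x + 34.0 y = 8897.72
1.0 x − 193.0 y = 2118.43
Solving: x ≈ -44.100, y ≈ -11.205 km (keep extra digits for the depth step; rounded: -44.1, -11.2).
Then from the P sphere: z² = 107.99² − (x − 54.5)² − (y − 32.3)² with x = -44.100, y = -11.205, so z ≈ 6.870 ≈ 6.9 km.

x ≈ -44.1 km, y ≈ -11.2 km, depth ≈ 6.9 km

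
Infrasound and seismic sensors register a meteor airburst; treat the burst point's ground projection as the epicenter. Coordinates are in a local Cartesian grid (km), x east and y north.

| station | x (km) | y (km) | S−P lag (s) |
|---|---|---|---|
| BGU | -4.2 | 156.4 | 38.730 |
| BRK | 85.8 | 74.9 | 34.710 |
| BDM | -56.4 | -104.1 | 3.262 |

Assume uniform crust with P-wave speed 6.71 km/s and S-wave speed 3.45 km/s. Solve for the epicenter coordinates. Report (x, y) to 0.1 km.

Distance from S−P lag: d = Δt · v_P v_S / (v_P − v_S) = Δt · (6.71·3.45)/(6.71−3.45) ≈ 7.1011·Δt.
So d_BGU = 275.02, d_BRK = 246.48, d_BDM = 23.16 km.
Circle about each station: (x + 4.2)² + (y − 156.4)² = 275.02²; (x − 85.8)² + (y − 74.9)² = 246.48²; (x + 56.4)² + (y + 104.1)² = 23.16².
Subtracting the BGU equation from the BRK and BDM equations removes the quadratic terms:
180.0 x − 163.0 y = 3376.66
-104.4 x − 521.0 y = 64638.78
Solving the 2×2 system: x ≈ -79.2, y ≈ -108.2 km.
Check against BGU (with the unrounded x, y): √((x + 4.2)²+(y − 156.4)²) = 275.02 ≈ 275.02 km. ✓

x ≈ -79.2 km, y ≈ -108.2 km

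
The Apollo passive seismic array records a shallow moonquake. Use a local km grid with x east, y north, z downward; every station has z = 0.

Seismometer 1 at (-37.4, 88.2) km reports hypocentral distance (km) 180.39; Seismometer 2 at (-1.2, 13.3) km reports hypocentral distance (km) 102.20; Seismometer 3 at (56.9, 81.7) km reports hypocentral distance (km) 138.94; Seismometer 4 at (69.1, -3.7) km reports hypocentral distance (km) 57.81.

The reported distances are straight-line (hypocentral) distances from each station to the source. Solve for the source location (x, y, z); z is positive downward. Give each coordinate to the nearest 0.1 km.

Each station gives a sphere (x−x_i)² + (y−y_i)² + z² = d_i² (stations at z=0).
Subtracting the Seismometer 1 sphere from Seismometer 2 and Seismometer 3: z² cancels, leaving linear equations in x and y:
72.4 x − 149.8 y = 13096.04
188.6 x − 13.0 y = 13970.73
Solving: x ≈ 70.395, y ≈ -53.401 km (keep extra digits for the depth step; rounded: 70.4, -53.4).
Then from the Seismometer 1 sphere: z² = 180.39² − (x + 37.4)² − (y − 88.2)² with x = 70.395, y = -53.401, so z ≈ 29.495 ≈ 29.5 km.

(70.4, -53.4, 29.5)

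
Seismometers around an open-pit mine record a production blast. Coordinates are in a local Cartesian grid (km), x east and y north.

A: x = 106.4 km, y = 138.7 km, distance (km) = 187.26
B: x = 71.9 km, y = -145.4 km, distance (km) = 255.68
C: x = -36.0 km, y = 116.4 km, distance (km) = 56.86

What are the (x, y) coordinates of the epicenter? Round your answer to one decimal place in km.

(-67.4, 69.0)

Circle about each station: (x − 106.4)² + (y − 138.7)² = 187.26²; (x − 71.9)² + (y + 145.4)² = 255.68²; (x + 36.0)² + (y − 116.4)² = 56.86².
Subtracting the A equation from the B and C equations removes the quadratic terms:
-69.0 x − 568.2 y = -34553.83
-284.8 x − 44.6 y = 16119.56
Solving the 2×2 system: x ≈ -67.4, y ≈ 69.0 km.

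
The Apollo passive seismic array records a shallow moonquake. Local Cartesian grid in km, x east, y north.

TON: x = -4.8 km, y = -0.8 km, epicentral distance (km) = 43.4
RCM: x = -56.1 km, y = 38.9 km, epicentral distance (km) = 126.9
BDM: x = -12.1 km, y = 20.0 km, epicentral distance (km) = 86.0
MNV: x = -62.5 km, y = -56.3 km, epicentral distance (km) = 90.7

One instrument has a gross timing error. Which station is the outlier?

Solve using three stations at a time. Using RCM, BDM, MNV (subtract circle equations pairwise → linear system) gives (x, y) ≈ (28.2, -56.0).
Distances from that point to each station vs reported:
  TON: calculated 64.3 vs reported 43.4 → residual 20.9 km
  RCM: calculated 126.9 vs reported 126.9 → residual 0.0 km
  BDM: calculated 86.0 vs reported 86.0 → residual 0.0 km
  MNV: calculated 90.7 vs reported 90.7 → residual 0.0 km
RCM, BDM, MNV are mutually consistent (residuals ≈ 0); TON is off by 20.9 km.

TON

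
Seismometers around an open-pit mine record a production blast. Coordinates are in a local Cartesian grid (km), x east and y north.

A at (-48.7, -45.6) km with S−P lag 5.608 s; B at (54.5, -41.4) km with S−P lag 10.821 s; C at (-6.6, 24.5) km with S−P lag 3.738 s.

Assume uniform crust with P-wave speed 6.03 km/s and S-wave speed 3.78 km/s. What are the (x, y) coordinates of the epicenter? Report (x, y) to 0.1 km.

Distance from S−P lag: d = Δt · v_P v_S / (v_P − v_S) = Δt · (6.03·3.78)/(6.03−3.78) ≈ 10.1304·Δt.
So d_A = 56.81, d_B = 109.62, d_C = 37.87 km.
Circle about each station: (x + 48.7)² + (y + 45.6)² = 56.81²; (x − 54.5)² + (y + 41.4)² = 109.62²; (x + 6.6)² + (y − 24.5)² = 37.87².
Subtracting the A equation from the B and C equations removes the quadratic terms:
206.4 x + 8.4 y = -8556.01
84.2 x + 140.2 y = -2014.00
Solving the 2×2 system: x ≈ -41.9, y ≈ 10.8 km.
Check against A (with the unrounded x, y): √((x + 48.7)²+(y + 45.6)²) = 56.80 ≈ 56.81 km. ✓

x ≈ -41.9 km, y ≈ 10.8 km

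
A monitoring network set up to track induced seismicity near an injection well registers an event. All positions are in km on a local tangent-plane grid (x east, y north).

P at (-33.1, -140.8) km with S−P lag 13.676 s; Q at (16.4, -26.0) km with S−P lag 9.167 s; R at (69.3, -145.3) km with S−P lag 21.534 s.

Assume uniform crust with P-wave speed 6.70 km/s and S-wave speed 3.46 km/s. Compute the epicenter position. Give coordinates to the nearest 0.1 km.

(-46.7, -43.9)

Distance from S−P lag: d = Δt · v_P v_S / (v_P − v_S) = Δt · (6.70·3.46)/(6.70−3.46) ≈ 7.1549·Δt.
So d_P = 97.85, d_Q = 65.59, d_R = 154.07 km.
Circle about each station: (x + 33.1)² + (y + 140.8)² = 97.85²; (x − 16.4)² + (y + 26.0)² = 65.59²; (x − 69.3)² + (y + 145.3)² = 154.07².
Subtracting pairs of circle equations eliminates x²+y² and gives linear equations (the radical axes):
99.0 x + 229.6 y = -14702.72
204.8 x − 9.0 y = -9168.61
Solving the 2×2 system: x ≈ -46.7, y ≈ -43.9 km.
Check against P (with the unrounded x, y): √((x + 33.1)²+(y + 140.8)²) = 97.85 ≈ 97.85 km. ✓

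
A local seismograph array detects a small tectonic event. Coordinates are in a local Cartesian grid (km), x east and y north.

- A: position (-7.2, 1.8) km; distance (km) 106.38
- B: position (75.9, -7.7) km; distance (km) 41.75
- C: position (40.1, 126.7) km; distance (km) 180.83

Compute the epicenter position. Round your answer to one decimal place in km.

Circle about each station: (x + 7.2)² + (y − 1.8)² = 106.38²; (x − 75.9)² + (y + 7.7)² = 41.75²; (x − 40.1)² + (y − 126.7)² = 180.83².
Subtracting the A equation from the B and C equations removes the quadratic terms:
166.2 x − 19.0 y = 15338.66
94.6 x + 249.8 y = -3776.96
Solving the 2×2 system: x ≈ 86.8, y ≈ -48.0 km.

(86.8, -48.0)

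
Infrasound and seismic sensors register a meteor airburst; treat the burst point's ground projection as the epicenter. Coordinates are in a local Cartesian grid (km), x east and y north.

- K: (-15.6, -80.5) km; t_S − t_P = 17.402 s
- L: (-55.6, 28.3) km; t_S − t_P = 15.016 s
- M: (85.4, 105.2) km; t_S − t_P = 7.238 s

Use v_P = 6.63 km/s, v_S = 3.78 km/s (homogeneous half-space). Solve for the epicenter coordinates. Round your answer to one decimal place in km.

75.7 km east, 42.3 km north

Distance from S−P lag: d = Δt · v_P v_S / (v_P − v_S) = Δt · (6.63·3.78)/(6.63−3.78) ≈ 8.7935·Δt.
So d_K = 153.02, d_L = 132.04, d_M = 63.65 km.
Circle about each station: (x + 15.6)² + (y + 80.5)² = 153.02²; (x + 55.6)² + (y − 28.3)² = 132.04²; (x − 85.4)² + (y − 105.2)² = 63.65².
Subtracting the K equation from the L and M equations removes the quadratic terms:
-80.0 x + 217.6 y = 3149.20
202.0 x + 371.4 y = 31000.39
Solving the 2×2 system: x ≈ 75.7, y ≈ 42.3 km.
Check against K (with the unrounded x, y): √((x + 15.6)²+(y + 80.5)²) = 153.02 ≈ 153.02 km. ✓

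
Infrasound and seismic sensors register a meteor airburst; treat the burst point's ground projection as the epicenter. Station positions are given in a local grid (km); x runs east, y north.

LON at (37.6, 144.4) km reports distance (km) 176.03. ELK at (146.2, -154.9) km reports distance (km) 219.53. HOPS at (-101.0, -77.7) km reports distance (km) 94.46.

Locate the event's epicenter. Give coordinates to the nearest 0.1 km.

-26.6 km east, -19.5 km north

Circle about each station: (x − 37.6)² + (y − 144.4)² = 176.03²; (x − 146.2)² + (y + 154.9)² = 219.53²; (x + 101.0)² + (y + 77.7)² = 94.46².
Subtracting the LON equation from the ELK and HOPS equations removes the quadratic terms:
217.2 x − 598.6 y = 5896.47
-277.2 x − 444.2 y = 16037.04
Solving the 2×2 system: x ≈ -26.6, y ≈ -19.5 km.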